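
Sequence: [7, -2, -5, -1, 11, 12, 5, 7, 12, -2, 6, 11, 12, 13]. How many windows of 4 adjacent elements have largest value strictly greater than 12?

1

7 -2 -5 -1 → max 7
-2 -5 -1 11 → max 11
-5 -1 11 12 → max 12
-1 11 12 5 → max 12
11 12 5 7 → max 12
12 5 7 12 → max 12
5 7 12 -2 → max 12
7 12 -2 6 → max 12
12 -2 6 11 → max 12
-2 6 11 12 → max 12
6 11 12 13 → max 13  > 12 ✓
1 window satisfy the condition.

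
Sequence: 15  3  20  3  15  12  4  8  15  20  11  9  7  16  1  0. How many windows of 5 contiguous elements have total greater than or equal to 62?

(15, 3, 20, 3, 15) → sum 56
(3, 20, 3, 15, 12) → sum 53
(20, 3, 15, 12, 4) → sum 54
(3, 15, 12, 4, 8) → sum 42
(15, 12, 4, 8, 15) → sum 54
(12, 4, 8, 15, 20) → sum 59
(4, 8, 15, 20, 11) → sum 58
(8, 15, 20, 11, 9) → sum 63  ≥ 62 ✓
(15, 20, 11, 9, 7) → sum 62  ≥ 62 ✓
(20, 11, 9, 7, 16) → sum 63  ≥ 62 ✓
(11, 9, 7, 16, 1) → sum 44
(9, 7, 16, 1, 0) → sum 33
3 windows satisfy the condition.

3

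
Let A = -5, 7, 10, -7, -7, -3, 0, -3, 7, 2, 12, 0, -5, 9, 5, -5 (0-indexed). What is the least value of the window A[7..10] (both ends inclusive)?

-3

Elements at indices 7..10: -3, 7, 2, 12
min(-3, 7, 2, 12) = -3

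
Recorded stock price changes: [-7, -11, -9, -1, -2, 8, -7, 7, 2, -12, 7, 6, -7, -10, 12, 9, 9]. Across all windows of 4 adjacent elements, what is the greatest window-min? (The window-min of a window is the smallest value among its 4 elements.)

-7

(-7, -11, -9, -1) → min -11
(-11, -9, -1, -2) → min -11
(-9, -1, -2, 8) → min -9
(-1, -2, 8, -7) → min -7
(-2, 8, -7, 7) → min -7
(8, -7, 7, 2) → min -7
(-7, 7, 2, -12) → min -12
(7, 2, -12, 7) → min -12
(2, -12, 7, 6) → min -12
(-12, 7, 6, -7) → min -12
(7, 6, -7, -10) → min -10
(6, -7, -10, 12) → min -10
(-7, -10, 12, 9) → min -10
(-10, 12, 9, 9) → min -10
Greatest of these is -7.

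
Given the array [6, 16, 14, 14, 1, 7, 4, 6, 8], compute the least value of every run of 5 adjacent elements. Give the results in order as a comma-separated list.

[6, 16, 14, 14, 1] → min 1
[16, 14, 14, 1, 7] → min 1
[14, 14, 1, 7, 4] → min 1
[14, 1, 7, 4, 6] → min 1
[1, 7, 4, 6, 8] → min 1

1, 1, 1, 1, 1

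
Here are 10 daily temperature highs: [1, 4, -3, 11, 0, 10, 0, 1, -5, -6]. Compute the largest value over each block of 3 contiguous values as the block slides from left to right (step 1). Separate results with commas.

(1, 4, -3) → max 4
(4, -3, 11) → max 11
(-3, 11, 0) → max 11
(11, 0, 10) → max 11
(0, 10, 0) → max 10
(10, 0, 1) → max 10
(0, 1, -5) → max 1
(1, -5, -6) → max 1

4, 11, 11, 11, 10, 10, 1, 1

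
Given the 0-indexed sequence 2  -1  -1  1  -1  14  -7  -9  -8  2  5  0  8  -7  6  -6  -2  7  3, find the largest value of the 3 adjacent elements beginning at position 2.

Elements at indices 2..4: -1, 1, -1
max(-1, 1, -1) = 1

1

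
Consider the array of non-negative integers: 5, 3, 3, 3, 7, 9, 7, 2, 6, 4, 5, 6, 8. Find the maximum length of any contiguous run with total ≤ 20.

4

add 5: [5] sum 5, len 1
add 3: [5, 3] sum 8, len 2
add 3: [5, 3, 3] sum 11, len 3
add 3: [5, 3, 3, 3] sum 14, len 4
add 7: [3, 3, 3, 7] sum 16, len 4
add 9: [3, 7, 9] sum 19, len 3
add 7: [9, 7] sum 16, len 2
add 2: [9, 7, 2] sum 18, len 3
add 6: [7, 2, 6] sum 15, len 3
add 4: [7, 2, 6, 4] sum 19, len 4
add 5: [2, 6, 4, 5] sum 17, len 4
add 6: [4, 5, 6] sum 15, len 3
add 8: [5, 6, 8] sum 19, len 3
Longest length seen: 4.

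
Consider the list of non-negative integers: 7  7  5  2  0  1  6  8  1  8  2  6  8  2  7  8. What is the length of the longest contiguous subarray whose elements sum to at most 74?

add 7: [7] sum 7, len 1
add 7: [7, 7] sum 14, len 2
add 5: [7, 7, 5] sum 19, len 3
add 2: [7, 7, 5, 2] sum 21, len 4
add 0: [7, 7, 5, 2, 0] sum 21, len 5
add 1: [7, 7, 5, 2, 0, 1] sum 22, len 6
add 6: [7, 7, 5, 2, 0, 1, 6] sum 28, len 7
add 8: [7, 7, 5, 2, 0, 1, 6, 8] sum 36, len 8
add 1: [7, 7, 5, 2, 0, 1, 6, 8, 1] sum 37, len 9
add 8: [7, 7, 5, 2, 0, 1, 6, 8, 1, 8] sum 45, len 10
add 2: [7, 7, 5, 2, 0, 1, 6, 8, 1, 8, 2] sum 47, len 11
add 6: [7, 7, 5, 2, 0, 1, 6, 8, 1, 8, 2, 6] sum 53, len 12
add 8: [7, 7, 5, 2, 0, 1, 6, 8, 1, 8, 2, 6, 8] sum 61, len 13
add 2: [7, 7, 5, 2, 0, 1, 6, 8, 1, 8, 2, 6, 8, 2] sum 63, len 14
add 7: [7, 7, 5, 2, 0, 1, 6, 8, 1, 8, 2, 6, 8, 2, 7] sum 70, len 15
add 8: [7, 5, 2, 0, 1, 6, 8, 1, 8, 2, 6, 8, 2, 7, 8] sum 71, len 15
Longest length seen: 15.

15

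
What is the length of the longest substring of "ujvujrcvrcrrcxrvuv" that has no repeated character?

[u] len 1
[u, j] len 2
[u, j, v] len 3
[j, v, u] len 3
[v, u, j] len 3
[v, u, j, r] len 4
[v, u, j, r, c] len 5
[u, j, r, c, v] len 5
[c, v, r] len 3
[v, r, c] len 3
[c, r] len 2
[r] len 1
[r, c] len 2
[r, c, x] len 3
[c, x, r] len 3
[c, x, r, v] len 4
[c, x, r, v, u] len 5
[u, v] len 2
Longest all-distinct length: 5.

5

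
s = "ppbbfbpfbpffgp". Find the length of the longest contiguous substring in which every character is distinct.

3

add p: [p] len 1
add p (repeat p, move left end past it): [p] len 1
add b: [p, b] len 2
add b (repeat b, move left end past it): [b] len 1
add f: [b, f] len 2
add b (repeat b, move left end past it): [f, b] len 2
add p: [f, b, p] len 3
add f (repeat f, move left end past it): [b, p, f] len 3
add b (repeat b, move left end past it): [p, f, b] len 3
add p (repeat p, move left end past it): [f, b, p] len 3
add f (repeat f, move left end past it): [b, p, f] len 3
add f (repeat f, move left end past it): [f] len 1
add g: [f, g] len 2
add p: [f, g, p] len 3
Longest all-distinct length: 3.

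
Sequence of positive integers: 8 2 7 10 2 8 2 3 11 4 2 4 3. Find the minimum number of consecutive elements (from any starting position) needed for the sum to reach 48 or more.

9

Extend right; whenever the sum reaches 48, record the length and shrink from the left:
add 8: running sum 8 < 48
add 2: running sum 10 < 48
add 7: running sum 17 < 48
add 10: running sum 27 < 48
add 2: running sum 29 < 48
add 8: running sum 37 < 48
add 2: running sum 39 < 48
add 3: running sum 42 < 48
end 8: [8, 2, 7, 10, 2, 8, 2, 3, 11] sum 53, len 9
end 9: [2, 7, 10, 2, 8, 2, 3, 11, 4] sum 49, len 9
end 10: [7, 10, 2, 8, 2, 3, 11, 4, 2] sum 49, len 9
end 11: [7, 10, 2, 8, 2, 3, 11, 4, 2, 4] sum 53, len 10
end 12: [10, 2, 8, 2, 3, 11, 4, 2, 4, 3] sum 49, len 10
Shortest qualifying length: 9.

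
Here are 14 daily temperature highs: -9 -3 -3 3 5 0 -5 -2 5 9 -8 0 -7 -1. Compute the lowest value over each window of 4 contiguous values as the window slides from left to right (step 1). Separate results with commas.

-9 -3 -3 3 → min -9
-3 -3 3 5 → min -3
-3 3 5 0 → min -3
3 5 0 -5 → min -5
5 0 -5 -2 → min -5
0 -5 -2 5 → min -5
-5 -2 5 9 → min -5
-2 5 9 -8 → min -8
5 9 -8 0 → min -8
9 -8 0 -7 → min -8
-8 0 -7 -1 → min -8

-9, -3, -3, -5, -5, -5, -5, -8, -8, -8, -8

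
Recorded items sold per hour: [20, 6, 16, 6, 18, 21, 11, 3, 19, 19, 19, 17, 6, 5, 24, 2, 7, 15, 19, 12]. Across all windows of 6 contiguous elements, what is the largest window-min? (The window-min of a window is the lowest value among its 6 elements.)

6

[20, 6, 16, 6, 18, 21] → min 6
[6, 16, 6, 18, 21, 11] → min 6
[16, 6, 18, 21, 11, 3] → min 3
[6, 18, 21, 11, 3, 19] → min 3
[18, 21, 11, 3, 19, 19] → min 3
[21, 11, 3, 19, 19, 19] → min 3
[11, 3, 19, 19, 19, 17] → min 3
[3, 19, 19, 19, 17, 6] → min 3
[19, 19, 19, 17, 6, 5] → min 5
[19, 19, 17, 6, 5, 24] → min 5
[19, 17, 6, 5, 24, 2] → min 2
[17, 6, 5, 24, 2, 7] → min 2
[6, 5, 24, 2, 7, 15] → min 2
[5, 24, 2, 7, 15, 19] → min 2
[24, 2, 7, 15, 19, 12] → min 2
Largest of these is 6.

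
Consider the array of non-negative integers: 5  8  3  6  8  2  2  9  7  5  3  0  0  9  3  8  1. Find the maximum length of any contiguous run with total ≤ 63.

14

→ 5: sum 5, len 1
→ 8: sum 13, len 2
→ 3: sum 16, len 3
→ 6: sum 22, len 4
→ 8: sum 30, len 5
→ 2: sum 32, len 6
→ 2: sum 34, len 7
→ 9: sum 43, len 8
→ 7: sum 50, len 9
→ 5: sum 55, len 10
→ 3: sum 58, len 11
→ 0: sum 58, len 12
→ 0: sum 58, len 13
→ 9 (dropped 5): sum 62, len 13
→ 3 (dropped 8): sum 57, len 13
→ 8 (dropped 3): sum 62, len 13
→ 1: sum 63, len 14
Longest length seen: 14.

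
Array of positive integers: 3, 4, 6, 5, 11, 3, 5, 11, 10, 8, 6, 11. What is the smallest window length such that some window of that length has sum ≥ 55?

8

add 3: running sum 3 < 55
add 4: running sum 7 < 55
add 6: running sum 13 < 55
add 5: running sum 18 < 55
add 11: running sum 29 < 55
add 3: running sum 32 < 55
add 5: running sum 37 < 55
add 11: running sum 48 < 55
add 10: shortest ending here [4, 6, 5, 11, 3, 5, 11, 10] sum 55, len 8
add 8: shortest ending here [6, 5, 11, 3, 5, 11, 10, 8] sum 59, len 8
add 6: shortest ending here [5, 11, 3, 5, 11, 10, 8, 6] sum 59, len 8
add 11: shortest ending here [11, 3, 5, 11, 10, 8, 6, 11] sum 65, len 8
Shortest qualifying length: 8.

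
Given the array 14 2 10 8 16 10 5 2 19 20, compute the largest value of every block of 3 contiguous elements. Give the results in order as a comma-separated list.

14, 10, 16, 16, 16, 10, 19, 20

[14, 2, 10] → max 14
[2, 10, 8] → max 10
[10, 8, 16] → max 16
[8, 16, 10] → max 16
[16, 10, 5] → max 16
[10, 5, 2] → max 10
[5, 2, 19] → max 19
[2, 19, 20] → max 20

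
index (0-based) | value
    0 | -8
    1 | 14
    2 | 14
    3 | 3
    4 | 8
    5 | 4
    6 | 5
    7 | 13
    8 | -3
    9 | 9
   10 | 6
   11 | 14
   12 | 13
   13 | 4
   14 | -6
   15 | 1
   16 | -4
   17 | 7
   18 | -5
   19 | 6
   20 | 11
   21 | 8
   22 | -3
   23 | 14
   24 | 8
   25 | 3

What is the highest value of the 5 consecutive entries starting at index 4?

Elements at indices 4..8: 8, 4, 5, 13, -3
max(8, 4, 5, 13, -3) = 13

13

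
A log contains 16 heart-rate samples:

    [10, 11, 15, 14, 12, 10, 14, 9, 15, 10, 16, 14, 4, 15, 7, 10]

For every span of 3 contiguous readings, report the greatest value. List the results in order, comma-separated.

Sliding a size-3 window across the 16 values:
(10, 11, 15) → max 15
(11, 15, 14) → max 15
(15, 14, 12) → max 15
(14, 12, 10) → max 14
(12, 10, 14) → max 14
(10, 14, 9) → max 14
(14, 9, 15) → max 15
(9, 15, 10) → max 15
(15, 10, 16) → max 16
(10, 16, 14) → max 16
(16, 14, 4) → max 16
(14, 4, 15) → max 15
(4, 15, 7) → max 15
(15, 7, 10) → max 15

15, 15, 15, 14, 14, 14, 15, 15, 16, 16, 16, 15, 15, 15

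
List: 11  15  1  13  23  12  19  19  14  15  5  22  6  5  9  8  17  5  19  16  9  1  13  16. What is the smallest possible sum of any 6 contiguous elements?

Each size-6 window and its sum:
(11, 15, 1, 13, 23, 12) → sum 75
(15, 1, 13, 23, 12, 19) → sum 83
(1, 13, 23, 12, 19, 19) → sum 87
(13, 23, 12, 19, 19, 14) → sum 100
(23, 12, 19, 19, 14, 15) → sum 102
(12, 19, 19, 14, 15, 5) → sum 84
(19, 19, 14, 15, 5, 22) → sum 94
(19, 14, 15, 5, 22, 6) → sum 81
(14, 15, 5, 22, 6, 5) → sum 67
(15, 5, 22, 6, 5, 9) → sum 62
(5, 22, 6, 5, 9, 8) → sum 55
(22, 6, 5, 9, 8, 17) → sum 67
(6, 5, 9, 8, 17, 5) → sum 50
(5, 9, 8, 17, 5, 19) → sum 63
(9, 8, 17, 5, 19, 16) → sum 74
(8, 17, 5, 19, 16, 9) → sum 74
(17, 5, 19, 16, 9, 1) → sum 67
(5, 19, 16, 9, 1, 13) → sum 63
(19, 16, 9, 1, 13, 16) → sum 74
Smallest of these is 50.

50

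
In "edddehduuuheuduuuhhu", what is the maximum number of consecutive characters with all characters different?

4

add e: [e] len 1
add d: [e, d] len 2
add d (repeat d, move left end past it): [d] len 1
add d (repeat d, move left end past it): [d] len 1
add e: [d, e] len 2
add h: [d, e, h] len 3
add d (repeat d, move left end past it): [e, h, d] len 3
add u: [e, h, d, u] len 4
add u (repeat u, move left end past it): [u] len 1
add u (repeat u, move left end past it): [u] len 1
add h: [u, h] len 2
add e: [u, h, e] len 3
add u (repeat u, move left end past it): [h, e, u] len 3
add d: [h, e, u, d] len 4
add u (repeat u, move left end past it): [d, u] len 2
add u (repeat u, move left end past it): [u] len 1
add u (repeat u, move left end past it): [u] len 1
add h: [u, h] len 2
add h (repeat h, move left end past it): [h] len 1
add u: [h, u] len 2
Longest all-distinct length: 4.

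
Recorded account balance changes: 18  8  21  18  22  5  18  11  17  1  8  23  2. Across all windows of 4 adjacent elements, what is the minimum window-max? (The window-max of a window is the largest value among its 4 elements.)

17

Window maxs for each of the 10 positions:
[18, 8, 21, 18] → max 21
[8, 21, 18, 22] → max 22
[21, 18, 22, 5] → max 22
[18, 22, 5, 18] → max 22
[22, 5, 18, 11] → max 22
[5, 18, 11, 17] → max 18
[18, 11, 17, 1] → max 18
[11, 17, 1, 8] → max 17
[17, 1, 8, 23] → max 23
[1, 8, 23, 2] → max 23
Minimum of these is 17.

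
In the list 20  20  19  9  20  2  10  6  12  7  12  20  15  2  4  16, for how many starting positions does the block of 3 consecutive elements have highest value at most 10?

20 20 19 → max 20
20 19 9 → max 20
19 9 20 → max 20
9 20 2 → max 20
20 2 10 → max 20
2 10 6 → max 10  ≤ 10 ✓
10 6 12 → max 12
6 12 7 → max 12
12 7 12 → max 12
7 12 20 → max 20
12 20 15 → max 20
20 15 2 → max 20
15 2 4 → max 15
2 4 16 → max 16
1 window satisfy the condition.

1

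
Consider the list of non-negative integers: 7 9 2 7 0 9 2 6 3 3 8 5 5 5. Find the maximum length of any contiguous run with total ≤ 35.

add 7: [7] sum 7, len 1
add 9: [7, 9] sum 16, len 2
add 2: [7, 9, 2] sum 18, len 3
add 7: [7, 9, 2, 7] sum 25, len 4
add 0: [7, 9, 2, 7, 0] sum 25, len 5
add 9: [7, 9, 2, 7, 0, 9] sum 34, len 6
add 2: [9, 2, 7, 0, 9, 2] sum 29, len 6
add 6: [9, 2, 7, 0, 9, 2, 6] sum 35, len 7
add 3: [2, 7, 0, 9, 2, 6, 3] sum 29, len 7
add 3: [2, 7, 0, 9, 2, 6, 3, 3] sum 32, len 8
add 8: [0, 9, 2, 6, 3, 3, 8] sum 31, len 7
add 5: [2, 6, 3, 3, 8, 5] sum 27, len 6
add 5: [2, 6, 3, 3, 8, 5, 5] sum 32, len 7
add 5: [6, 3, 3, 8, 5, 5, 5] sum 35, len 7
Longest length seen: 8.

8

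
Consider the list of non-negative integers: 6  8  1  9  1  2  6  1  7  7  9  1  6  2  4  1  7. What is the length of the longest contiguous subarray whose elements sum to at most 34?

8

[6] sum 6 len 1
[6, 8] sum 14 len 2
[6, 8, 1] sum 15 len 3
[6, 8, 1, 9] sum 24 len 4
[6, 8, 1, 9, 1] sum 25 len 5
[6, 8, 1, 9, 1, 2] sum 27 len 6
[6, 8, 1, 9, 1, 2, 6] sum 33 len 7
[6, 8, 1, 9, 1, 2, 6, 1] sum 34 len 8
[1, 9, 1, 2, 6, 1, 7] sum 27 len 7
[1, 9, 1, 2, 6, 1, 7, 7] sum 34 len 8
[1, 2, 6, 1, 7, 7, 9] sum 33 len 7
[1, 2, 6, 1, 7, 7, 9, 1] sum 34 len 8
[1, 7, 7, 9, 1, 6] sum 31 len 6
[1, 7, 7, 9, 1, 6, 2] sum 33 len 7
[7, 9, 1, 6, 2, 4] sum 29 len 6
[7, 9, 1, 6, 2, 4, 1] sum 30 len 7
[9, 1, 6, 2, 4, 1, 7] sum 30 len 7
Longest length seen: 8.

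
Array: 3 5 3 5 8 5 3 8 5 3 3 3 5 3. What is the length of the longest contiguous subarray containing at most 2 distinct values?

6

Extend right; when distinct count exceeds 2, shrink from the left:
add 3: window [3] (1 distinct), len 1
add 5: window [3, 5] (2 distinct), len 2
add 3: window [3, 5, 3] (2 distinct), len 3
add 5: window [3, 5, 3, 5] (2 distinct), len 4
add 8: window [5, 8] (2 distinct), len 2
add 5: window [5, 8, 5] (2 distinct), len 3
add 3: window [5, 3] (2 distinct), len 2
add 8: window [3, 8] (2 distinct), len 2
add 5: window [8, 5] (2 distinct), len 2
add 3: window [5, 3] (2 distinct), len 2
add 3: window [5, 3, 3] (2 distinct), len 3
add 3: window [5, 3, 3, 3] (2 distinct), len 4
add 5: window [5, 3, 3, 3, 5] (2 distinct), len 5
add 3: window [5, 3, 3, 3, 5, 3] (2 distinct), len 6
Longest length with ≤2 distinct: 6.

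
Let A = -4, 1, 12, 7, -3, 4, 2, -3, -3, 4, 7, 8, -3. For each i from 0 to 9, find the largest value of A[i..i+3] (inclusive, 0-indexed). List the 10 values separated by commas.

12, 12, 12, 7, 4, 4, 4, 7, 8, 8

Sliding a size-4 window across the 13 values:
[-4, 1, 12, 7] → max 12
[1, 12, 7, -3] → max 12
[12, 7, -3, 4] → max 12
[7, -3, 4, 2] → max 7
[-3, 4, 2, -3] → max 4
[4, 2, -3, -3] → max 4
[2, -3, -3, 4] → max 4
[-3, -3, 4, 7] → max 7
[-3, 4, 7, 8] → max 8
[4, 7, 8, -3] → max 8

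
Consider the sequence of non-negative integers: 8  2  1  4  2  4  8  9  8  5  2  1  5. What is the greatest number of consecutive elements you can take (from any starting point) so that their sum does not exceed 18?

5

Extend to the right; shrink from the left whenever the sum exceeds 18:
→ 8: sum 8, len 1
→ 2: sum 10, len 2
→ 1: sum 11, len 3
→ 4: sum 15, len 4
→ 2: sum 17, len 5
→ 4 (dropped 8): sum 13, len 5
→ 8 (dropped 2, 1): sum 18, len 4
→ 9 (dropped 4, 2, 4): sum 17, len 2
→ 8 (dropped 8): sum 17, len 2
→ 5 (dropped 9): sum 13, len 2
→ 2: sum 15, len 3
→ 1: sum 16, len 4
→ 5 (dropped 8): sum 13, len 4
Longest length seen: 5.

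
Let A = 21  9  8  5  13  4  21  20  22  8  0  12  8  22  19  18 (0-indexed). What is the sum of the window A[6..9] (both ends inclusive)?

Elements at indices 6..9: 21, 20, 22, 8
sum(21, 20, 22, 8) = 71

71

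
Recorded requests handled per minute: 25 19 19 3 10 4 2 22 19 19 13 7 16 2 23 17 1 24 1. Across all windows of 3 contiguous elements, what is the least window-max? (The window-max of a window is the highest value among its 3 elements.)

Each size-3 window and its max:
25 19 19 → max 25
19 19 3 → max 19
19 3 10 → max 19
3 10 4 → max 10
10 4 2 → max 10
4 2 22 → max 22
2 22 19 → max 22
22 19 19 → max 22
19 19 13 → max 19
19 13 7 → max 19
13 7 16 → max 16
7 16 2 → max 16
16 2 23 → max 23
2 23 17 → max 23
23 17 1 → max 23
17 1 24 → max 24
1 24 1 → max 24
Least of these is 10.

10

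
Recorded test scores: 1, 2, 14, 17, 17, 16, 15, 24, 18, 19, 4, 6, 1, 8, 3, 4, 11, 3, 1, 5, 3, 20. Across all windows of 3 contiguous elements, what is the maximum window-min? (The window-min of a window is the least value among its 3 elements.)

[1, 2, 14] → min 1
[2, 14, 17] → min 2
[14, 17, 17] → min 14
[17, 17, 16] → min 16
[17, 16, 15] → min 15
[16, 15, 24] → min 15
[15, 24, 18] → min 15
[24, 18, 19] → min 18
[18, 19, 4] → min 4
[19, 4, 6] → min 4
[4, 6, 1] → min 1
[6, 1, 8] → min 1
[1, 8, 3] → min 1
[8, 3, 4] → min 3
[3, 4, 11] → min 3
[4, 11, 3] → min 3
[11, 3, 1] → min 1
[3, 1, 5] → min 1
[1, 5, 3] → min 1
[5, 3, 20] → min 3
Maximum of these is 18.

18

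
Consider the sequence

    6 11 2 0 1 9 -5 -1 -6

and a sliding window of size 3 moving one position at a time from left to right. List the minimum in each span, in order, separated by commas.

2, 0, 0, 0, -5, -5, -6

[6, 11, 2] → min 2
[11, 2, 0] → min 0
[2, 0, 1] → min 0
[0, 1, 9] → min 0
[1, 9, -5] → min -5
[9, -5, -1] → min -5
[-5, -1, -6] → min -6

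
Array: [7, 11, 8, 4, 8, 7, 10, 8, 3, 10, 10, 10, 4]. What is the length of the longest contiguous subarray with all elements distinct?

4

[7] len 1
[7, 11] len 2
[7, 11, 8] len 3
[7, 11, 8, 4] len 4
[4, 8] len 2
[4, 8, 7] len 3
[4, 8, 7, 10] len 4
[7, 10, 8] len 3
[7, 10, 8, 3] len 4
[8, 3, 10] len 3
[10] len 1
[10] len 1
[10, 4] len 2
Longest all-distinct length: 4.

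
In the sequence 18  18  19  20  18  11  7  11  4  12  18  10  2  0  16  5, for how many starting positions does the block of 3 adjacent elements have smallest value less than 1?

18 18 19 → min 18
18 19 20 → min 18
19 20 18 → min 18
20 18 11 → min 11
18 11 7 → min 7
11 7 11 → min 7
7 11 4 → min 4
11 4 12 → min 4
4 12 18 → min 4
12 18 10 → min 10
18 10 2 → min 2
10 2 0 → min 0  < 1 ✓
2 0 16 → min 0  < 1 ✓
0 16 5 → min 0  < 1 ✓
3 windows satisfy the condition.

3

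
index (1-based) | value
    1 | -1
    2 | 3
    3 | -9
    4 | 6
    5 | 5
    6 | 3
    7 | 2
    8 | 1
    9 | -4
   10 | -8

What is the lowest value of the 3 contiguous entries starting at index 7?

Elements at indices 7..9: 2, 1, -4
min(2, 1, -4) = -4

-4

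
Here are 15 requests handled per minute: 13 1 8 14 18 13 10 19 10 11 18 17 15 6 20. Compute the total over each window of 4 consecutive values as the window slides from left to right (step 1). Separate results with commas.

[13, 1, 8, 14] → sum 36
[1, 8, 14, 18] → sum 41
[8, 14, 18, 13] → sum 53
[14, 18, 13, 10] → sum 55
[18, 13, 10, 19] → sum 60
[13, 10, 19, 10] → sum 52
[10, 19, 10, 11] → sum 50
[19, 10, 11, 18] → sum 58
[10, 11, 18, 17] → sum 56
[11, 18, 17, 15] → sum 61
[18, 17, 15, 6] → sum 56
[17, 15, 6, 20] → sum 58

36, 41, 53, 55, 60, 52, 50, 58, 56, 61, 56, 58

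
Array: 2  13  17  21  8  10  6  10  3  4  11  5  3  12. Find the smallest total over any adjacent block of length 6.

36

Window sums for each of the 9 positions:
(2, 13, 17, 21, 8, 10) → sum 71
(13, 17, 21, 8, 10, 6) → sum 75
(17, 21, 8, 10, 6, 10) → sum 72
(21, 8, 10, 6, 10, 3) → sum 58
(8, 10, 6, 10, 3, 4) → sum 41
(10, 6, 10, 3, 4, 11) → sum 44
(6, 10, 3, 4, 11, 5) → sum 39
(10, 3, 4, 11, 5, 3) → sum 36
(3, 4, 11, 5, 3, 12) → sum 38
Smallest of these is 36.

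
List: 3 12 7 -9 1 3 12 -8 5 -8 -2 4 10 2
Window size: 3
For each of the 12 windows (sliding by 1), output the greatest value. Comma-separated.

12, 12, 7, 3, 12, 12, 12, 5, 5, 4, 10, 10

(3, 12, 7) → max 12
(12, 7, -9) → max 12
(7, -9, 1) → max 7
(-9, 1, 3) → max 3
(1, 3, 12) → max 12
(3, 12, -8) → max 12
(12, -8, 5) → max 12
(-8, 5, -8) → max 5
(5, -8, -2) → max 5
(-8, -2, 4) → max 4
(-2, 4, 10) → max 10
(4, 10, 2) → max 10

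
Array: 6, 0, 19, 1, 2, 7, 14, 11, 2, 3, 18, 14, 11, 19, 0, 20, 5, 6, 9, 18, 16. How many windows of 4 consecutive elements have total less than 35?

9

(6, 0, 19, 1) → sum 26  < 35 ✓
(0, 19, 1, 2) → sum 22  < 35 ✓
(19, 1, 2, 7) → sum 29  < 35 ✓
(1, 2, 7, 14) → sum 24  < 35 ✓
(2, 7, 14, 11) → sum 34  < 35 ✓
(7, 14, 11, 2) → sum 34  < 35 ✓
(14, 11, 2, 3) → sum 30  < 35 ✓
(11, 2, 3, 18) → sum 34  < 35 ✓
(2, 3, 18, 14) → sum 37
(3, 18, 14, 11) → sum 46
(18, 14, 11, 19) → sum 62
(14, 11, 19, 0) → sum 44
(11, 19, 0, 20) → sum 50
(19, 0, 20, 5) → sum 44
(0, 20, 5, 6) → sum 31  < 35 ✓
(20, 5, 6, 9) → sum 40
(5, 6, 9, 18) → sum 38
(6, 9, 18, 16) → sum 49
9 windows satisfy the condition.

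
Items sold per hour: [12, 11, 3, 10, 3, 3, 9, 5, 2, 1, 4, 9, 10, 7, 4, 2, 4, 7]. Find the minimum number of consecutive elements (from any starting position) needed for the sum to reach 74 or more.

Extend right; whenever the sum reaches 74, record the length and shrink from the left:
add 12: running sum 12 < 74
add 11: running sum 23 < 74
add 3: running sum 26 < 74
add 10: running sum 36 < 74
add 3: running sum 39 < 74
add 3: running sum 42 < 74
add 9: running sum 51 < 74
add 5: running sum 56 < 74
add 2: running sum 58 < 74
add 1: running sum 59 < 74
add 4: running sum 63 < 74
add 9: running sum 72 < 74
end 12: [12, 11, 3, 10, 3, 3, 9, 5, 2, 1, 4, 9, 10] sum 82, len 13
end 13: [11, 3, 10, 3, 3, 9, 5, 2, 1, 4, 9, 10, 7] sum 77, len 13
end 14: [11, 3, 10, 3, 3, 9, 5, 2, 1, 4, 9, 10, 7, 4] sum 81, len 14
end 15: [11, 3, 10, 3, 3, 9, 5, 2, 1, 4, 9, 10, 7, 4, 2] sum 83, len 15
end 16: [3, 10, 3, 3, 9, 5, 2, 1, 4, 9, 10, 7, 4, 2, 4] sum 76, len 15
end 17: [10, 3, 3, 9, 5, 2, 1, 4, 9, 10, 7, 4, 2, 4, 7] sum 80, len 15
Shortest qualifying length: 13.

13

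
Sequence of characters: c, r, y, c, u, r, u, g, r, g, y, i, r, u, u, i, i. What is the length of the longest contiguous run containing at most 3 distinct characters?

6

[c] 1 distinct, len 1
[c, r] 2 distinct, len 2
[c, r, y] 3 distinct, len 3
[c, r, y, c] 3 distinct, len 4
[y, c, u] 3 distinct, len 3
[c, u, r] 3 distinct, len 3
[c, u, r, u] 3 distinct, len 4
[u, r, u, g] 3 distinct, len 4
[u, r, u, g, r] 3 distinct, len 5
[u, r, u, g, r, g] 3 distinct, len 6
[g, r, g, y] 3 distinct, len 4
[g, y, i] 3 distinct, len 3
[y, i, r] 3 distinct, len 3
[i, r, u] 3 distinct, len 3
[i, r, u, u] 3 distinct, len 4
[i, r, u, u, i] 3 distinct, len 5
[i, r, u, u, i, i] 3 distinct, len 6
Longest length with ≤3 distinct: 6.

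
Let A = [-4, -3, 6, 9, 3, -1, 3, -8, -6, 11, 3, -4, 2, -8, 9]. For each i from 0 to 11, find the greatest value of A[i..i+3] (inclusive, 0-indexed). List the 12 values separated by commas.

(-4, -3, 6, 9) → max 9
(-3, 6, 9, 3) → max 9
(6, 9, 3, -1) → max 9
(9, 3, -1, 3) → max 9
(3, -1, 3, -8) → max 3
(-1, 3, -8, -6) → max 3
(3, -8, -6, 11) → max 11
(-8, -6, 11, 3) → max 11
(-6, 11, 3, -4) → max 11
(11, 3, -4, 2) → max 11
(3, -4, 2, -8) → max 3
(-4, 2, -8, 9) → max 9

9, 9, 9, 9, 3, 3, 11, 11, 11, 11, 3, 9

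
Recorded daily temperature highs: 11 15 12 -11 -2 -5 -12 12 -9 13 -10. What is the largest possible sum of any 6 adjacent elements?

20

11 15 12 -11 -2 -5 → sum 20
15 12 -11 -2 -5 -12 → sum -3
12 -11 -2 -5 -12 12 → sum -6
-11 -2 -5 -12 12 -9 → sum -27
-2 -5 -12 12 -9 13 → sum -3
-5 -12 12 -9 13 -10 → sum -11
Largest of these is 20.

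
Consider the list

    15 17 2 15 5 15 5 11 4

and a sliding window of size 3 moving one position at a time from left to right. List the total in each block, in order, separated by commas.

Sliding a size-3 window across the 9 values:
15 17 2 → sum 34
17 2 15 → sum 34
2 15 5 → sum 22
15 5 15 → sum 35
5 15 5 → sum 25
15 5 11 → sum 31
5 11 4 → sum 20

34, 34, 22, 35, 25, 31, 20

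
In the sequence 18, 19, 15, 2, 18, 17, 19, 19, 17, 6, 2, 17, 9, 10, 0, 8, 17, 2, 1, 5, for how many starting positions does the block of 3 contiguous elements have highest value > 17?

[18, 19, 15] → max 19  > 17 ✓
[19, 15, 2] → max 19  > 17 ✓
[15, 2, 18] → max 18  > 17 ✓
[2, 18, 17] → max 18  > 17 ✓
[18, 17, 19] → max 19  > 17 ✓
[17, 19, 19] → max 19  > 17 ✓
[19, 19, 17] → max 19  > 17 ✓
[19, 17, 6] → max 19  > 17 ✓
[17, 6, 2] → max 17
[6, 2, 17] → max 17
[2, 17, 9] → max 17
[17, 9, 10] → max 17
[9, 10, 0] → max 10
[10, 0, 8] → max 10
[0, 8, 17] → max 17
[8, 17, 2] → max 17
[17, 2, 1] → max 17
[2, 1, 5] → max 5
8 windows satisfy the condition.

8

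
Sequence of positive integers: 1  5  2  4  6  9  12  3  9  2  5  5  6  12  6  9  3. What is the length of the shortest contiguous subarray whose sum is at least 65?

Extend right; whenever the sum reaches 65, record the length and shrink from the left:
add 1: running sum 1 < 65
add 5: running sum 6 < 65
add 2: running sum 8 < 65
add 4: running sum 12 < 65
add 6: running sum 18 < 65
add 9: running sum 27 < 65
add 12: running sum 39 < 65
add 3: running sum 42 < 65
add 9: running sum 51 < 65
add 2: running sum 53 < 65
add 5: running sum 58 < 65
add 5: running sum 63 < 65
add 6: shortest ending here [5, 2, 4, 6, 9, 12, 3, 9, 2, 5, 5, 6] sum 68, len 12
add 12: shortest ending here [6, 9, 12, 3, 9, 2, 5, 5, 6, 12] sum 69, len 10
add 6: shortest ending here [9, 12, 3, 9, 2, 5, 5, 6, 12, 6] sum 69, len 10
add 9: shortest ending here [12, 3, 9, 2, 5, 5, 6, 12, 6, 9] sum 69, len 10
add 3: shortest ending here [12, 3, 9, 2, 5, 5, 6, 12, 6, 9, 3] sum 72, len 11
Shortest qualifying length: 10.

10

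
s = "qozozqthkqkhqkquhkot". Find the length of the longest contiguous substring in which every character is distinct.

6

[q] len 1
[q, o] len 2
[q, o, z] len 3
[z, o] len 2
[o, z] len 2
[o, z, q] len 3
[o, z, q, t] len 4
[o, z, q, t, h] len 5
[o, z, q, t, h, k] len 6
[t, h, k, q] len 4
[q, k] len 2
[q, k, h] len 3
[k, h, q] len 3
[h, q, k] len 3
[k, q] len 2
[k, q, u] len 3
[k, q, u, h] len 4
[q, u, h, k] len 4
[q, u, h, k, o] len 5
[q, u, h, k, o, t] len 6
Longest all-distinct length: 6.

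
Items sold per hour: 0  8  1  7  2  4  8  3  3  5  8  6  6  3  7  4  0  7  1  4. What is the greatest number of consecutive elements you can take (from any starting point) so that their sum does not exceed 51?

Extend to the right; shrink from the left whenever the sum exceeds 51:
[0] sum 0 len 1
[0, 8] sum 8 len 2
[0, 8, 1] sum 9 len 3
[0, 8, 1, 7] sum 16 len 4
[0, 8, 1, 7, 2] sum 18 len 5
[0, 8, 1, 7, 2, 4] sum 22 len 6
[0, 8, 1, 7, 2, 4, 8] sum 30 len 7
[0, 8, 1, 7, 2, 4, 8, 3] sum 33 len 8
[0, 8, 1, 7, 2, 4, 8, 3, 3] sum 36 len 9
[0, 8, 1, 7, 2, 4, 8, 3, 3, 5] sum 41 len 10
[0, 8, 1, 7, 2, 4, 8, 3, 3, 5, 8] sum 49 len 11
[1, 7, 2, 4, 8, 3, 3, 5, 8, 6] sum 47 len 10
[2, 4, 8, 3, 3, 5, 8, 6, 6] sum 45 len 9
[2, 4, 8, 3, 3, 5, 8, 6, 6, 3] sum 48 len 10
[8, 3, 3, 5, 8, 6, 6, 3, 7] sum 49 len 9
[3, 3, 5, 8, 6, 6, 3, 7, 4] sum 45 len 9
[3, 3, 5, 8, 6, 6, 3, 7, 4, 0] sum 45 len 10
[3, 5, 8, 6, 6, 3, 7, 4, 0, 7] sum 49 len 10
[3, 5, 8, 6, 6, 3, 7, 4, 0, 7, 1] sum 50 len 11
[5, 8, 6, 6, 3, 7, 4, 0, 7, 1, 4] sum 51 len 11
Longest length seen: 11.

11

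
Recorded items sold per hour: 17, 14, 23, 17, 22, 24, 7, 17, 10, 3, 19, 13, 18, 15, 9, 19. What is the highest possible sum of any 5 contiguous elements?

100

17 14 23 17 22 → sum 93
14 23 17 22 24 → sum 100
23 17 22 24 7 → sum 93
17 22 24 7 17 → sum 87
22 24 7 17 10 → sum 80
24 7 17 10 3 → sum 61
7 17 10 3 19 → sum 56
17 10 3 19 13 → sum 62
10 3 19 13 18 → sum 63
3 19 13 18 15 → sum 68
19 13 18 15 9 → sum 74
13 18 15 9 19 → sum 74
Highest of these is 100.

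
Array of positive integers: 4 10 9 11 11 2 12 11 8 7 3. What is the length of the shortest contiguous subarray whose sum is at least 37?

Extend right; whenever the sum reaches 37, record the length and shrink from the left:
add 4: running sum 4 < 37
add 10: running sum 14 < 37
add 9: running sum 23 < 37
add 11: running sum 34 < 37
add 11: shortest ending here [10, 9, 11, 11] sum 41, len 4
add 2: shortest ending here [10, 9, 11, 11, 2] sum 43, len 5
add 12: shortest ending here [9, 11, 11, 2, 12] sum 45, len 5
add 11: shortest ending here [11, 11, 2, 12, 11] sum 47, len 5
add 8: shortest ending here [11, 2, 12, 11, 8] sum 44, len 5
add 7: shortest ending here [12, 11, 8, 7] sum 38, len 4
add 3: shortest ending here [12, 11, 8, 7, 3] sum 41, len 5
Shortest qualifying length: 4.

4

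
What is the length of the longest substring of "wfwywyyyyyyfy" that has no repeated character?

[w] len 1
[w, f] len 2
[f, w] len 2
[f, w, y] len 3
[y, w] len 2
[w, y] len 2
[y] len 1
[y] len 1
[y] len 1
[y] len 1
[y] len 1
[y, f] len 2
[f, y] len 2
Longest all-distinct length: 3.

3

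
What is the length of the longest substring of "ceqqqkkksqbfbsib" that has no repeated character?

add c: [c] len 1
add e: [c, e] len 2
add q: [c, e, q] len 3
add q (repeat q, move left end past it): [q] len 1
add q (repeat q, move left end past it): [q] len 1
add k: [q, k] len 2
add k (repeat k, move left end past it): [k] len 1
add k (repeat k, move left end past it): [k] len 1
add s: [k, s] len 2
add q: [k, s, q] len 3
add b: [k, s, q, b] len 4
add f: [k, s, q, b, f] len 5
add b (repeat b, move left end past it): [f, b] len 2
add s: [f, b, s] len 3
add i: [f, b, s, i] len 4
add b (repeat b, move left end past it): [s, i, b] len 3
Longest all-distinct length: 5.

5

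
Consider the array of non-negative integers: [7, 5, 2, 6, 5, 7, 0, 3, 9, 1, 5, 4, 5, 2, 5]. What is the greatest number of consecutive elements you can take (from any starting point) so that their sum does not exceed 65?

14

Extend to the right; shrink from the left whenever the sum exceeds 65:
add 7: [7] sum 7, len 1
add 5: [7, 5] sum 12, len 2
add 2: [7, 5, 2] sum 14, len 3
add 6: [7, 5, 2, 6] sum 20, len 4
add 5: [7, 5, 2, 6, 5] sum 25, len 5
add 7: [7, 5, 2, 6, 5, 7] sum 32, len 6
add 0: [7, 5, 2, 6, 5, 7, 0] sum 32, len 7
add 3: [7, 5, 2, 6, 5, 7, 0, 3] sum 35, len 8
add 9: [7, 5, 2, 6, 5, 7, 0, 3, 9] sum 44, len 9
add 1: [7, 5, 2, 6, 5, 7, 0, 3, 9, 1] sum 45, len 10
add 5: [7, 5, 2, 6, 5, 7, 0, 3, 9, 1, 5] sum 50, len 11
add 4: [7, 5, 2, 6, 5, 7, 0, 3, 9, 1, 5, 4] sum 54, len 12
add 5: [7, 5, 2, 6, 5, 7, 0, 3, 9, 1, 5, 4, 5] sum 59, len 13
add 2: [7, 5, 2, 6, 5, 7, 0, 3, 9, 1, 5, 4, 5, 2] sum 61, len 14
add 5: [5, 2, 6, 5, 7, 0, 3, 9, 1, 5, 4, 5, 2, 5] sum 59, len 14
Longest length seen: 14.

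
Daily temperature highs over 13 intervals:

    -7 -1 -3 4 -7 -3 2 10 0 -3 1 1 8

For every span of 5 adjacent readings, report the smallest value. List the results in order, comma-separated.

-7, -7, -7, -7, -7, -3, -3, -3, -3

[-7, -1, -3, 4, -7] → min -7
[-1, -3, 4, -7, -3] → min -7
[-3, 4, -7, -3, 2] → min -7
[4, -7, -3, 2, 10] → min -7
[-7, -3, 2, 10, 0] → min -7
[-3, 2, 10, 0, -3] → min -3
[2, 10, 0, -3, 1] → min -3
[10, 0, -3, 1, 1] → min -3
[0, -3, 1, 1, 8] → min -3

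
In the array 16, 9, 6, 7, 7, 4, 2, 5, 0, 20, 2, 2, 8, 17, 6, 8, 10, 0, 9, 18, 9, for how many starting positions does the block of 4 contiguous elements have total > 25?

12

[16, 9, 6, 7] → sum 38  > 25 ✓
[9, 6, 7, 7] → sum 29  > 25 ✓
[6, 7, 7, 4] → sum 24
[7, 7, 4, 2] → sum 20
[7, 4, 2, 5] → sum 18
[4, 2, 5, 0] → sum 11
[2, 5, 0, 20] → sum 27  > 25 ✓
[5, 0, 20, 2] → sum 27  > 25 ✓
[0, 20, 2, 2] → sum 24
[20, 2, 2, 8] → sum 32  > 25 ✓
[2, 2, 8, 17] → sum 29  > 25 ✓
[2, 8, 17, 6] → sum 33  > 25 ✓
[8, 17, 6, 8] → sum 39  > 25 ✓
[17, 6, 8, 10] → sum 41  > 25 ✓
[6, 8, 10, 0] → sum 24
[8, 10, 0, 9] → sum 27  > 25 ✓
[10, 0, 9, 18] → sum 37  > 25 ✓
[0, 9, 18, 9] → sum 36  > 25 ✓
12 windows satisfy the condition.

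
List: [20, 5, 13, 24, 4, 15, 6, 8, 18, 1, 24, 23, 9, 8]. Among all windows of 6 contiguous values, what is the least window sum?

52

20 5 13 24 4 15 → sum 81
5 13 24 4 15 6 → sum 67
13 24 4 15 6 8 → sum 70
24 4 15 6 8 18 → sum 75
4 15 6 8 18 1 → sum 52
15 6 8 18 1 24 → sum 72
6 8 18 1 24 23 → sum 80
8 18 1 24 23 9 → sum 83
18 1 24 23 9 8 → sum 83
Least of these is 52.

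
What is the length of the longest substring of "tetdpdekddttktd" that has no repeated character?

4

[t] len 1
[t, e] len 2
[e, t] len 2
[e, t, d] len 3
[e, t, d, p] len 4
[p, d] len 2
[p, d, e] len 3
[p, d, e, k] len 4
[e, k, d] len 3
[d] len 1
[d, t] len 2
[t] len 1
[t, k] len 2
[k, t] len 2
[k, t, d] len 3
Longest all-distinct length: 4.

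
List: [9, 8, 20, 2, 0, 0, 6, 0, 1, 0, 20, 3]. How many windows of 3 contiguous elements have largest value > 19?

[9, 8, 20] → max 20  > 19 ✓
[8, 20, 2] → max 20  > 19 ✓
[20, 2, 0] → max 20  > 19 ✓
[2, 0, 0] → max 2
[0, 0, 6] → max 6
[0, 6, 0] → max 6
[6, 0, 1] → max 6
[0, 1, 0] → max 1
[1, 0, 20] → max 20  > 19 ✓
[0, 20, 3] → max 20  > 19 ✓
5 windows satisfy the condition.

5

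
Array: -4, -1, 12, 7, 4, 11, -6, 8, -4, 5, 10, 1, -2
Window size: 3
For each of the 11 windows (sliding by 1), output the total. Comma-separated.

Sliding a size-3 window across the 13 values:
[-4, -1, 12] → sum 7
[-1, 12, 7] → sum 18
[12, 7, 4] → sum 23
[7, 4, 11] → sum 22
[4, 11, -6] → sum 9
[11, -6, 8] → sum 13
[-6, 8, -4] → sum -2
[8, -4, 5] → sum 9
[-4, 5, 10] → sum 11
[5, 10, 1] → sum 16
[10, 1, -2] → sum 9

7, 18, 23, 22, 9, 13, -2, 9, 11, 16, 9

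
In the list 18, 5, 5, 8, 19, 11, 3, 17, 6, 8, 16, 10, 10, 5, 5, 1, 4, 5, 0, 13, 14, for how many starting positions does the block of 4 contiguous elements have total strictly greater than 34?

[18, 5, 5, 8] → sum 36  > 34 ✓
[5, 5, 8, 19] → sum 37  > 34 ✓
[5, 8, 19, 11] → sum 43  > 34 ✓
[8, 19, 11, 3] → sum 41  > 34 ✓
[19, 11, 3, 17] → sum 50  > 34 ✓
[11, 3, 17, 6] → sum 37  > 34 ✓
[3, 17, 6, 8] → sum 34
[17, 6, 8, 16] → sum 47  > 34 ✓
[6, 8, 16, 10] → sum 40  > 34 ✓
[8, 16, 10, 10] → sum 44  > 34 ✓
[16, 10, 10, 5] → sum 41  > 34 ✓
[10, 10, 5, 5] → sum 30
[10, 5, 5, 1] → sum 21
[5, 5, 1, 4] → sum 15
[5, 1, 4, 5] → sum 15
[1, 4, 5, 0] → sum 10
[4, 5, 0, 13] → sum 22
[5, 0, 13, 14] → sum 32
10 windows satisfy the condition.

10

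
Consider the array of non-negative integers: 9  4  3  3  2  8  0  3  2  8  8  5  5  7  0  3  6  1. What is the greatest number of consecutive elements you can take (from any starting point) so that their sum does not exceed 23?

7

→ 9: sum 9, len 1
→ 4: sum 13, len 2
→ 3: sum 16, len 3
→ 3: sum 19, len 4
→ 2: sum 21, len 5
→ 8 (dropped 9): sum 20, len 5
→ 0: sum 20, len 6
→ 3: sum 23, len 7
→ 2 (dropped 4): sum 21, len 7
→ 8 (dropped 3, 3): sum 23, len 6
→ 8 (dropped 2, 8): sum 21, len 5
→ 5 (dropped 0, 3): sum 23, len 4
→ 5 (dropped 2, 8): sum 18, len 3
→ 7 (dropped 8): sum 17, len 3
→ 0: sum 17, len 4
→ 3: sum 20, len 5
→ 6 (dropped 5): sum 21, len 5
→ 1: sum 22, len 6
Longest length seen: 7.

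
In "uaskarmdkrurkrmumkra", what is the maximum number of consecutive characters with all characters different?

add u: [u] len 1
add a: [u, a] len 2
add s: [u, a, s] len 3
add k: [u, a, s, k] len 4
add a (repeat a, move left end past it): [s, k, a] len 3
add r: [s, k, a, r] len 4
add m: [s, k, a, r, m] len 5
add d: [s, k, a, r, m, d] len 6
add k (repeat k, move left end past it): [a, r, m, d, k] len 5
add r (repeat r, move left end past it): [m, d, k, r] len 4
add u: [m, d, k, r, u] len 5
add r (repeat r, move left end past it): [u, r] len 2
add k: [u, r, k] len 3
add r (repeat r, move left end past it): [k, r] len 2
add m: [k, r, m] len 3
add u: [k, r, m, u] len 4
add m (repeat m, move left end past it): [u, m] len 2
add k: [u, m, k] len 3
add r: [u, m, k, r] len 4
add a: [u, m, k, r, a] len 5
Longest all-distinct length: 6.

6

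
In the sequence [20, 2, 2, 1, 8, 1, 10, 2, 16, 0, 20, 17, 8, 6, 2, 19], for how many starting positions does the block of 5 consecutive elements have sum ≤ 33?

20 2 2 1 8 → sum 33  ≤ 33 ✓
2 2 1 8 1 → sum 14  ≤ 33 ✓
2 1 8 1 10 → sum 22  ≤ 33 ✓
1 8 1 10 2 → sum 22  ≤ 33 ✓
8 1 10 2 16 → sum 37
1 10 2 16 0 → sum 29  ≤ 33 ✓
10 2 16 0 20 → sum 48
2 16 0 20 17 → sum 55
16 0 20 17 8 → sum 61
0 20 17 8 6 → sum 51
20 17 8 6 2 → sum 53
17 8 6 2 19 → sum 52
5 windows satisfy the condition.

5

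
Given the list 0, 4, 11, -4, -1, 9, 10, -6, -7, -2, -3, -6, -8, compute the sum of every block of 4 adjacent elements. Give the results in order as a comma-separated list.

[0, 4, 11, -4] → sum 11
[4, 11, -4, -1] → sum 10
[11, -4, -1, 9] → sum 15
[-4, -1, 9, 10] → sum 14
[-1, 9, 10, -6] → sum 12
[9, 10, -6, -7] → sum 6
[10, -6, -7, -2] → sum -5
[-6, -7, -2, -3] → sum -18
[-7, -2, -3, -6] → sum -18
[-2, -3, -6, -8] → sum -19

11, 10, 15, 14, 12, 6, -5, -18, -18, -19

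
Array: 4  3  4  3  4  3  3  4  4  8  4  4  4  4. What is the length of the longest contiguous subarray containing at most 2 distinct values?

9

add 4: window [4] (1 distinct), len 1
add 3: window [4, 3] (2 distinct), len 2
add 4: window [4, 3, 4] (2 distinct), len 3
add 3: window [4, 3, 4, 3] (2 distinct), len 4
add 4: window [4, 3, 4, 3, 4] (2 distinct), len 5
add 3: window [4, 3, 4, 3, 4, 3] (2 distinct), len 6
add 3: window [4, 3, 4, 3, 4, 3, 3] (2 distinct), len 7
add 4: window [4, 3, 4, 3, 4, 3, 3, 4] (2 distinct), len 8
add 4: window [4, 3, 4, 3, 4, 3, 3, 4, 4] (2 distinct), len 9
add 8: window [4, 4, 8] (2 distinct), len 3
add 4: window [4, 4, 8, 4] (2 distinct), len 4
add 4: window [4, 4, 8, 4, 4] (2 distinct), len 5
add 4: window [4, 4, 8, 4, 4, 4] (2 distinct), len 6
add 4: window [4, 4, 8, 4, 4, 4, 4] (2 distinct), len 7
Longest length with ≤2 distinct: 9.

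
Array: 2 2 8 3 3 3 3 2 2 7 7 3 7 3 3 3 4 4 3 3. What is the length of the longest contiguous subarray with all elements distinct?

add 2: [2] len 1
add 2 (repeat 2, move left end past it): [2] len 1
add 8: [2, 8] len 2
add 3: [2, 8, 3] len 3
add 3 (repeat 3, move left end past it): [3] len 1
add 3 (repeat 3, move left end past it): [3] len 1
add 3 (repeat 3, move left end past it): [3] len 1
add 2: [3, 2] len 2
add 2 (repeat 2, move left end past it): [2] len 1
add 7: [2, 7] len 2
add 7 (repeat 7, move left end past it): [7] len 1
add 3: [7, 3] len 2
add 7 (repeat 7, move left end past it): [3, 7] len 2
add 3 (repeat 3, move left end past it): [7, 3] len 2
add 3 (repeat 3, move left end past it): [3] len 1
add 3 (repeat 3, move left end past it): [3] len 1
add 4: [3, 4] len 2
add 4 (repeat 4, move left end past it): [4] len 1
add 3: [4, 3] len 2
add 3 (repeat 3, move left end past it): [3] len 1
Longest all-distinct length: 3.

3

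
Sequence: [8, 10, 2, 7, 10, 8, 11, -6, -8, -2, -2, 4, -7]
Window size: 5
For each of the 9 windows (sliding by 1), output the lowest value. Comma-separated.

8 10 2 7 10 → min 2
10 2 7 10 8 → min 2
2 7 10 8 11 → min 2
7 10 8 11 -6 → min -6
10 8 11 -6 -8 → min -8
8 11 -6 -8 -2 → min -8
11 -6 -8 -2 -2 → min -8
-6 -8 -2 -2 4 → min -8
-8 -2 -2 4 -7 → min -8

2, 2, 2, -6, -8, -8, -8, -8, -8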